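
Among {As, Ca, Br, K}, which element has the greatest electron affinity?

Br

K is in period 4, group 1; Ca is in period 4, group 2; As is in period 4, group 15; Br is in period 4, group 17.
Atoms with high Z_eff and room in the valence shell (especially the halogens) have the most exothermic electron affinities.
All lie in period 4; the across-period trend (electron affinity increases left to right) applies, with the exception below.
Note the exception: K has a higher electron affinity than Ca, contrary to the simple trend — adding an electron to Ca (ns²) has to open a new, higher-energy np subshell, which is unfavourable.
Approximate values (kJ/mol): K 48, Ca 2, As 78, Br 325.
The greatest electron affinity among these belongs to Br.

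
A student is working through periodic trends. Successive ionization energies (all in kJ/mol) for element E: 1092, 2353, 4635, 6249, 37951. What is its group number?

Look for the largest jump between consecutive ionization energies: IE5/IE4 ≈ 6.1, far larger than any earlier ratio.
That jump marks the point where a core electron is being removed. So the atom has 4 valence electrons.
A main-group element with 4 valence electrons is in group 14.

Group 14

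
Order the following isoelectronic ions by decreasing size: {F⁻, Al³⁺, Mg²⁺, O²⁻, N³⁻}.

All of these have 10 electrons, so size is governed by nuclear charge alone: the more protons, the stronger the pull on the same electron cloud, and the smaller the ion.
Nuclear charges: Al³⁺ (Z=13), Mg²⁺ (Z=12), F⁻ (Z=9), O²⁻ (Z=8), N³⁻ (Z=7).
Largest to smallest: N³⁻ > O²⁻ > F⁻ > Mg²⁺ > Al³⁺.

N³⁻, O²⁻, F⁻, Mg²⁺, Al³⁺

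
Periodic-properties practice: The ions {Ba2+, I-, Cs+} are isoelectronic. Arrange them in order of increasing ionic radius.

All of these have 54 electrons, so size is governed by nuclear charge alone: the more protons, the stronger the pull on the same electron cloud, and the smaller the ion.
Nuclear charges: Ba2+ (Z=56), Cs+ (Z=55), I- (Z=53).
Smallest to largest: Ba2+ < Cs+ < I-.

Ba2+ < Cs+ < I-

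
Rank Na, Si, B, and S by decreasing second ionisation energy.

Na, B, S, Si

Consider each +1 ion: Na⁺ is the bare [Ne] core; Si⁺ still has 3 valence electrons; B⁺ still has 2 valence electrons; S⁺ still has 5 valence electrons.
Pulling an electron out of a noble-gas core costs far more than removing a remaining valence electron, so Na sits at the high end of IE_2.
Valence configurations: Si⁺ [Ne]3s²3p¹, B⁺ [He]2s², S⁺ [Ne]3s²3p³.
Approximate IE_2 values (kJ/mol): Na 4562, Si 1577, B 2427, S 2252.
Hence IE_2: Si < S < B < Na.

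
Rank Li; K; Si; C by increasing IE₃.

Si < K < C < Li

After 2 electrons have been removed, what remains? Li²⁺ is already 1 electron into the core; K²⁺ is already 1 electron into the core; Si²⁺ still has 2 valence electrons; C²⁺ still has 2 valence electrons.
Usually core removal costs more than valence removal, but here the competition is close: a tightly held n=2 valence electron can cost more to remove than an n=3 core electron, so the actual values have to decide it.
Valence configurations: Si²⁺ [Ne]3s², C²⁺ [He]2s².
Tabulated IE_3 (kJ/mol): Li 11815, K 4420, Si 3232, C 4620.
So the third ionization energies run Si < K < C < Li.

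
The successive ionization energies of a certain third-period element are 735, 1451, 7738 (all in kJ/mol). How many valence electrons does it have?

2

Look for the largest jump between consecutive ionization energies: IE3/IE2 ≈ 5.3, far larger than any earlier ratio.
That jump marks the point where a core electron is being removed. So the atom has 2 valence electrons.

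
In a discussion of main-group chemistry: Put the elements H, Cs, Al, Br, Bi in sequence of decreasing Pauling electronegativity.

Br > H > Bi > Al > Cs

Atoms toward the upper right of the periodic table pull bonding electrons most strongly.
These span different periods and groups, so the two trends combine.
Al > Cs: both effects reinforce here, so Al is clearly the higher of the two.
Bi > Al: period and group pull opposite ways; the across-period shift dominates (2.02 vs 1.61).
H > Bi: period and group pull opposite ways; the down-group shift dominates (2.20 vs 2.02).
Br > H: the two effects oppose for this pair; the across-period effect wins (2.96 vs 2.20).
For reference (Pauling): H 2.20, Al 1.61, Br 2.96, Cs 0.79, Bi 2.02.
So from highest to lowest: Br > H > Bi > Al > Cs.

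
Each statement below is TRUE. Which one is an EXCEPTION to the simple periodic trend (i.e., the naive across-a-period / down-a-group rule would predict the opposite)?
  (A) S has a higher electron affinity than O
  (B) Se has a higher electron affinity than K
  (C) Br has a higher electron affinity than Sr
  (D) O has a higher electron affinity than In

(A)

The general trend: electron affinity increases across a period and decreases down a group.
(A) S (period 3, group 16) vs O (period 2, group 16): the stated order contradicts the simple trend.
(B) Se (period 4, group 16) vs K (period 4, group 1): the stated order agrees with the simple trend.
(C) Br (period 4, group 17) vs Sr (period 5, group 2): the stated order agrees with the simple trend.
(D) O (period 2, group 16) vs In (period 5, group 13): the stated order agrees with the simple trend.
The exception is (A): the compact 2p subshell of O repels the added electron more than S's larger 3p does.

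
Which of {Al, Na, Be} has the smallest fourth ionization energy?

The fourth ionization energy removes an electron from the +3 ion. For each element: Al³⁺ is the bare [Ne] core; Na³⁺ is already 2 electrons into the core; Be³⁺ is already 1 electron into the core.
All of these are removing an electron from a noble-gas core or deeper; the smaller core (lower principal quantum number) is held far more tightly, and within a period the higher nuclear charge binds the same core more tightly.
The numbers (kJ/mol): Al 11577, Na 9543, Be 21007.
So the fourth ionization energies run Na < Al < Be.

Na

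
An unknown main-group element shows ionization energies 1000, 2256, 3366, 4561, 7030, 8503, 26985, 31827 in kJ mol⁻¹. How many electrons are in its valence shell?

Look for the largest jump between consecutive ionization energies: IE7/IE6 ≈ 3.2, far larger than any earlier ratio.
That jump marks the point where a core electron is being removed. So the atom has 6 valence electrons.

6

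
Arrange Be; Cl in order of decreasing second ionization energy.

The second ionization energy removes an electron from the +1 ion. For each element: Be⁺ still has 1 valence electron; Cl⁺ still has 6 valence electrons.
All are still removing valence electrons, so compare the +1 ions as you would atoms: IE_2 generally rises across a period (higher Z_eff) and falls down a group (larger shell), subject to the usual subshell exceptions.
Valence configurations: Be⁺ [He]2s¹, Cl⁺ [Ne]3s²3p⁴.
Tabulated IE_2 (kJ/mol): Be 1757, Cl 2298.
Hence IE_2: Be < Cl.

Cl, Be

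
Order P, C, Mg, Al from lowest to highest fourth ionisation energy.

IE_4 is the cost of taking one more electron from the +3 cation: P³⁺ still has 2 valence electrons; C³⁺ still has 1 valence electron; Mg³⁺ is already 1 electron into the core; Al³⁺ is the bare [Ne] core.
Core electrons are held far more tightly than valence electrons, so Mg and Al top the IE_4 order.
Valence configurations: P³⁺ [Ne]3s², C³⁺ [He]2s¹.
Approximate IE_4 values (kJ/mol): P 4964, C 6223, Mg 10543, Al 11577.
So the fourth ionization energies run P < C < Mg < Al.

P < C < Mg < Al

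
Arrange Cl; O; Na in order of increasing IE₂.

The second ionization energy removes an electron from the +1 ion. For each element: Cl⁺ still has 6 valence electrons; O⁺ still has 5 valence electrons; Na⁺ is the bare [Ne] core.
Core electrons are held far more tightly than valence electrons, so Na tops the IE_2 order.
Valence configurations: Cl⁺ [Ne]3s²3p⁴, O⁺ [He]2s²2p³.
Tabulated IE_2 (kJ/mol): Cl 2298, O 3388, Na 4562.
Overall IE_2 order: Cl < O < Na.

Cl < O < Na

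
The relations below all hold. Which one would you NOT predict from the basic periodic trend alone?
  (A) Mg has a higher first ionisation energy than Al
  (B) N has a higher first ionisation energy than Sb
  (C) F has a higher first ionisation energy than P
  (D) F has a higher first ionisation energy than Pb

The general trend: first ionisation energy increases across a period and decreases down a group.
(A) Mg (period 3, group 2) vs Al (period 3, group 13): the stated order contradicts the simple trend.
(B) N (period 2, group 15) vs Sb (period 5, group 15): the stated order agrees with the simple trend.
(C) F (period 2, group 17) vs P (period 3, group 15): the stated order agrees with the simple trend.
(D) F (period 2, group 17) vs Pb (period 6, group 14): the stated order agrees with the simple trend.
The exception is (A): Al's single 3p electron is easier to remove than one from Mg's filled 3s².

(A)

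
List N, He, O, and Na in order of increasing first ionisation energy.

He is in period 1, group 18; N is in period 2, group 15; O is in period 2, group 16; Na is in period 3, group 1.
Across a period the outer electron is held more tightly (higher IE₁); down a group it sits in a higher shell, more shielded, and comes off more easily.
These span different periods and groups, so the two trends combine.
O > Na: relative to Na, both the across-period and down-group shifts push O's first ionization energy up.
N > O: this pair runs against the simple trend — see the exception note.
He > N: relative to N, both the across-period and down-group shifts push He's first ionization energy up.
Note the exception: N has a higher first ionization energy than O, contrary to the simple trend — pairing an electron in O's 2p⁴ costs repulsion energy, so O ionizes more easily than half-filled N (2p³).
Approximate values (kJ/mol): He 2372, N 1402, O 1314, Na 496.
So from lowest to highest: Na < O < N < He.

Na, O, N, He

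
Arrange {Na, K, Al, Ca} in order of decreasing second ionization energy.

IE_2 is the cost of taking one more electron from the +1 cation: Na⁺ is the bare [Ne] core; K⁺ is the bare [Ar] core; Al⁺ still has 2 valence electrons; Ca⁺ still has 1 valence electron.
Core electrons are held far more tightly than valence electrons, so K and Na top the IE_2 order.
Valence configurations: Al⁺ [Ne]3s², Ca⁺ [Ar]4s¹.
Approximate IE_2 values (kJ/mol): Na 4562, K 3052, Al 1817, Ca 1145.
Putting it together, IE_2: Ca < Al < K < Na.

Na > K > Al > Ca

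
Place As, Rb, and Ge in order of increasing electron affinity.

Ge is in period 4, group 14; As is in period 4, group 15; Rb is in period 5, group 1.
Atoms with high Z_eff and room in the valence shell (especially the halogens) have the most exothermic electron affinities.
Here both period and group differ, so the two effects have to be weighed against each other.
As > Rb: both effects reinforce here, so As is clearly the higher of the two.
Ge > As: this pair runs against the simple trend — see the exception note.
Note the exception: Ge has a higher electron affinity than As, contrary to the simple trend — adding an electron to As's half-filled 4p³ is unfavourable, so Ge (4p²) has the more exothermic EA.
Approximate values (kJ/mol): Ge 119, As 78, Rb 47.
So from lowest to highest: Rb < As < Ge.

Rb, As, Ge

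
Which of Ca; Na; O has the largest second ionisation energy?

Na

The second ionization energy removes an electron from the +1 ion. For each element: Ca⁺ still has 1 valence electron; Na⁺ is the bare [Ne] core; O⁺ still has 5 valence electrons.
Core electrons are held far more tightly than valence electrons, so Na tops the IE_2 order.
Valence configurations: Ca⁺ [Ar]4s¹, O⁺ [He]2s²2p³.
Approximate IE_2 values (kJ/mol): Ca 1145, Na 4562, O 3388.
Putting it together, IE_2: Ca < O < Na.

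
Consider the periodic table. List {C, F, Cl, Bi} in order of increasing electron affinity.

Bi < C < F < Cl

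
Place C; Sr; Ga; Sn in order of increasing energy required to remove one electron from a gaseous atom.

C is in period 2, group 14; Ga is in period 4, group 13; Sr is in period 5, group 2; Sn is in period 5, group 14.
IE₁ increases left→right with effective nuclear charge and decreases top→bottom as the valence shell moves farther out.
Here both period and group differ, so the two effects have to be weighed against each other.
Ga > Sr: relative to Sr, both the across-period and down-group shifts push Ga's first ionization energy up.
Sn > Ga: the two effects oppose for this pair; the across-period effect wins (709 vs 579 kJ/mol).
C > Sn: they share group 14; the group trend gives C the larger value.
Approximate values (kJ/mol): C 1086, Ga 579, Sr 550, Sn 709.
So from lowest to highest: Sr < Ga < Sn < C.

Sr < Ga < Sn < C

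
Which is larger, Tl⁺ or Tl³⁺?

Both ions have Z = 81 protons, but Tl³⁺ has lost more electrons, so its remaining electrons feel a larger effective nuclear charge per electron and are pulled in more tightly.
Higher positive charge → smaller ion, so Tl⁺ > Tl³⁺.

Tl⁺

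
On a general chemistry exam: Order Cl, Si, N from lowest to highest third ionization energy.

Si, Cl, N

Consider each +2 ion: Cl²⁺ still has 5 valence electrons; Si²⁺ still has 2 valence electrons; N²⁺ still has 3 valence electrons.
All are still removing valence electrons, so compare the +2 ions as you would atoms: IE_3 generally rises across a period (higher Z_eff) and falls down a group (larger shell), subject to the usual subshell exceptions.
Valence configurations: Cl²⁺ [Ne]3s²3p³, Si²⁺ [Ne]3s², N²⁺ [He]2s²2p¹.
Approximate IE_3 values (kJ/mol): Cl 3822, Si 3232, N 4578.
Overall IE_3 order: Si < Cl < N.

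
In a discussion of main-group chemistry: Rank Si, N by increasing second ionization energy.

Consider each +1 ion: Si⁺ still has 3 valence electrons; N⁺ still has 4 valence electrons.
All are still removing valence electrons, so compare the +1 ions as you would atoms: IE_2 generally rises across a period (higher Z_eff) and falls down a group (larger shell), subject to the usual subshell exceptions.
Valence configurations: Si⁺ [Ne]3s²3p¹, N⁺ [He]2s²2p².
Approximate IE_2 values (kJ/mol): Si 1577, N 2856.
Putting it together, IE_2: Si < N.

Si < N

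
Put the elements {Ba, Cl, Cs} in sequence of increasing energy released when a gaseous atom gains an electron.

Ba < Cs < Cl

Cl is in period 3, group 17; Cs is in period 6, group 1; Ba is in period 6, group 2.
Atoms with high Z_eff and room in the valence shell (especially the halogens) have the most exothermic electron affinities.
These span different periods and groups, so the two trends combine.
Cs > Ba: this pair runs against the simple trend — see the exception note.
Cl > Cs: relative to Cs, both the across-period and down-group shifts push Cl's electron affinity up.
Note the exception: Cs has a higher electron affinity than Ba, contrary to the simple trend — adding an electron to Ba (ns²) has to open a new, higher-energy np subshell, which is unfavourable.
Tabulated electron affinity (kJ/mol): Cl 349, Cs 46, Ba 14.
So from lowest to highest: Ba < Cs < Cl.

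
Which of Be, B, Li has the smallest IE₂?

Be

The second ionization energy removes an electron from the +1 ion. For each element: Be⁺ still has 1 valence electron; B⁺ still has 2 valence electrons; Li⁺ is the bare [He] core.
Breaking into a closed-shell core is much more expensive than removing a leftover valence electron — Li has the largest IE_2 here.
Valence configurations: Be⁺ [He]2s¹, B⁺ [He]2s².
Approximate IE_2 values (kJ/mol): Be 1757, B 2427, Li 7298.
Overall IE_2 order: Be < B < Li.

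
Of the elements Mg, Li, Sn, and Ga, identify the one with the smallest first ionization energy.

Li

Li is in period 2, group 1; Mg is in period 3, group 2; Ga is in period 4, group 13; Sn is in period 5, group 14.
IE₁ increases left→right with effective nuclear charge and decreases top→bottom as the valence shell moves farther out.
A diagonal step moves right (one effect) and down (the opposite effect) at once.
Ga > Li: the two effects oppose for this pair; the across-period effect wins (579 vs 520 kJ/mol).
Sn > Ga: the two effects oppose for this pair; the across-period effect wins (709 vs 579 kJ/mol).
Mg > Sn: the two effects oppose for this pair; the down-group effect wins (738 vs 709 kJ/mol).
For reference (kJ/mol): Li 520, Mg 738, Ga 579, Sn 709.
The smallest first ionization energy among these belongs to Li.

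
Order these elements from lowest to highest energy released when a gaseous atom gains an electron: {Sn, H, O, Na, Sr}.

Electron affinity generally becomes more exothermic across a period toward the halogens and less exothermic down a group.
These span different periods and groups, so the two trends combine.
Na > Sr: the two effects oppose for this pair; the down-group effect wins (53 vs 5 kJ/mol).
H > Na: H sits above Na in group 1, so the down-group effect alone puts H higher.
Sn > H: the two effects oppose for this pair; the across-period effect wins (107 vs 73 kJ/mol).
O > Sn: both effects reinforce here, so O is clearly the higher of the two.
Tabulated electron affinity (kJ/mol): H 73, O 141, Na 53, Sr 5, Sn 107.
So from lowest to highest: Sr < Na < H < Sn < O.

Sr < Na < H < Sn < O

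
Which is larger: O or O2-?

Forming O2- adds 2 electrons to O. More electron–electron repulsion in the same shell, with unchanged nuclear charge, lets the cloud expand.
An anion is larger than its parent atom: O2- > O.

O2-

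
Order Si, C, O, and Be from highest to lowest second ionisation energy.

IE_2 is the cost of taking one more electron from the +1 cation: Si⁺ still has 3 valence electrons; C⁺ still has 3 valence electrons; O⁺ still has 5 valence electrons; Be⁺ still has 1 valence electron.
All are still removing valence electrons, so compare the +1 ions as you would atoms: IE_2 generally rises across a period (higher Z_eff) and falls down a group (larger shell), subject to the usual subshell exceptions.
Valence configurations: Si⁺ [Ne]3s²3p¹, C⁺ [He]2s²2p¹, O⁺ [He]2s²2p³, Be⁺ [He]2s¹.
The numbers (kJ/mol): Si 1577, C 2353, O 3388, Be 1757.
Overall IE_2 order: Si < Be < C < O.

O > C > Be > Si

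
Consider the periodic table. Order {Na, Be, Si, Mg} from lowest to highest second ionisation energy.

The second ionization energy removes an electron from the +1 ion. For each element: Na⁺ is the bare [Ne] core; Be⁺ still has 1 valence electron; Si⁺ still has 3 valence electrons; Mg⁺ still has 1 valence electron.
Core electrons are held far more tightly than valence electrons, so Na tops the IE_2 order.
Valence configurations: Be⁺ [He]2s¹, Si⁺ [Ne]3s²3p¹, Mg⁺ [Ne]3s¹.
Approximate IE_2 values (kJ/mol): Na 4562, Be 1757, Si 1577, Mg 1451.
Hence IE_2: Mg < Si < Be < Na.

Mg, Si, Be, Na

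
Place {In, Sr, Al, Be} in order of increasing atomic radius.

Be < Al < In < Sr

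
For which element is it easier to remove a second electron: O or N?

Consider each +1 ion: O⁺ still has 5 valence electrons; N⁺ still has 4 valence electrons.
All are still removing valence electrons, so compare the +1 ions as you would atoms: IE_2 generally rises across a period (higher Z_eff) and falls down a group (larger shell), subject to the usual subshell exceptions.
Valence configurations: O⁺ [He]2s²2p³, N⁺ [He]2s²2p².
Tabulated IE_2 (kJ/mol): O 3388, N 2856.
Putting it together, IE_2: N < O.

N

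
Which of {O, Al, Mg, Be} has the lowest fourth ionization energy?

O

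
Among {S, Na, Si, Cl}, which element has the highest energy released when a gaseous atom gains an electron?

Na is in period 3, group 1; Si is in period 3, group 14; S is in period 3, group 16; Cl is in period 3, group 17.
EA tends to increase across a period and decrease down a group, though the pattern is less regular than for IE or radius.
All lie in period 3, so electron affinity increases left to right.
The highest energy released when a gaseous atom gains an electron among these belongs to Cl.

Cl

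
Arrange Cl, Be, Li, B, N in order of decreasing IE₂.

After 1 electron has been removed, what remains? Cl⁺ still has 6 valence electrons; Be⁺ still has 1 valence electron; Li⁺ is the bare [He] core; B⁺ still has 2 valence electrons; N⁺ still has 4 valence electrons.
Pulling an electron out of a noble-gas core costs far more than removing a remaining valence electron, so Li sits at the high end of IE_2.
Valence configurations: Cl⁺ [Ne]3s²3p⁴, Be⁺ [He]2s¹, B⁺ [He]2s², N⁺ [He]2s²2p².
Tabulated IE_2 (kJ/mol): Cl 2298, Be 1757, Li 7298, B 2427, N 2856.
Overall IE_2 order: Be < Cl < B < N < Li.

Li, N, B, Cl, Be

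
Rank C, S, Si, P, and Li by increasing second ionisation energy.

Si < P < S < C < Li

Consider each +1 ion: C⁺ still has 3 valence electrons; S⁺ still has 5 valence electrons; Si⁺ still has 3 valence electrons; P⁺ still has 4 valence electrons; Li⁺ is the bare [He] core.
Pulling an electron out of a noble-gas core costs far more than removing a remaining valence electron, so Li sits at the high end of IE_2.
Valence configurations: C⁺ [He]2s²2p¹, S⁺ [Ne]3s²3p³, Si⁺ [Ne]3s²3p¹, P⁺ [Ne]3s²3p².
Approximate IE_2 values (kJ/mol): C 2353, S 2252, Si 1577, P 1907, Li 7298.
Overall IE_2 order: Si < P < S < C < Li.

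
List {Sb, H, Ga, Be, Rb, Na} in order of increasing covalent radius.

Across a period the added protons contract the valence shell; down a group each new principal shell makes the atom larger.
These span different periods and groups, so the two trends combine.
Be > H: the two effects oppose for this pair; the down-group effect wins (102 vs 32 pm).
Ga > Be: the two effects oppose for this pair; the down-group effect wins (124 vs 102 pm).
Sb > Ga: period and group pull opposite ways; the down-group shift dominates (140 vs 124 pm).
Na > Sb: period and group pull opposite ways; the across-period shift dominates (155 vs 140 pm).
Rb > Na: Rb sits below Na in group 1, so the down-group effect alone puts Rb larger.
Tabulated atomic radius (pm): H 32, Be 102, Na 155, Ga 124, Rb 210, Sb 140.
So from smallest to largest: H < Be < Ga < Sb < Na < Rb.

H, Be, Ga, Sb, Na, Rb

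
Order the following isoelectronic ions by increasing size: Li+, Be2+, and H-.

All of these have 2 electrons, so size is governed by nuclear charge alone: the more protons, the stronger the pull on the same electron cloud, and the smaller the ion.
Nuclear charges: Be2+ (Z=4), Li+ (Z=3), H- (Z=1).
Smallest to largest: Be2+ < Li+ < H-.

Be2+, Li+, H-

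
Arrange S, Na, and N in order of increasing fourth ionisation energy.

After 3 electrons have been removed, what remains? S³⁺ still has 3 valence electrons; Na³⁺ is already 2 electrons into the core; N³⁺ still has 2 valence electrons.
Breaking into a closed-shell core is much more expensive than removing a leftover valence electron — Na has the largest IE_4 here.
Valence configurations: S³⁺ [Ne]3s²3p¹, N³⁺ [He]2s².
The numbers (kJ/mol): S 4556, Na 9543, N 7475.
Overall IE_4 order: S < N < Na.

S < N < Na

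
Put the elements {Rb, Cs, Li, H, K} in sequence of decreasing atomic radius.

H is in period 1, group 1; Li is in period 2, group 1; K is in period 4, group 1; Rb is in period 5, group 1; Cs is in period 6, group 1.
Moving right in a period, electrons are added to the same shell under a stronger nuclear pull, so atoms get smaller; moving down, a new shell is opened and atoms get larger.
All are in group 1, so atomic radius increases down the group.
So from largest to smallest: Cs > Rb > K > Li > H.

Cs > Rb > K > Li > H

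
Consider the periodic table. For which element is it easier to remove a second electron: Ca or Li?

After 1 electron has been removed, what remains? Ca⁺ still has 1 valence electron; Li⁺ is the bare [He] core.
Pulling an electron out of a noble-gas core costs far more than removing a remaining valence electron, so Li sits at the high end of IE_2.
Tabulated IE_2 (kJ/mol): Ca 1145, Li 7298.
Overall IE_2 order: Ca < Li.

Ca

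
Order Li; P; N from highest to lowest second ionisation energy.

IE_2 is the cost of taking one more electron from the +1 cation: Li⁺ is the bare [He] core; P⁺ still has 4 valence electrons; N⁺ still has 4 valence electrons.
Core electrons are held far more tightly than valence electrons, so Li tops the IE_2 order.
Valence configurations: P⁺ [Ne]3s²3p², N⁺ [He]2s²2p².
Approximate IE_2 values (kJ/mol): Li 7298, P 1907, N 2856.
So the second ionization energies run P < N < Li.

Li > N > P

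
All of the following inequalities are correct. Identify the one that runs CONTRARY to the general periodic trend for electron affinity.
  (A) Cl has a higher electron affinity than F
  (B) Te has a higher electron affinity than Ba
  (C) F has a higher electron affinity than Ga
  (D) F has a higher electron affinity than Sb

The general trend: electron affinity increases across a period and decreases down a group.
(A) Cl (period 3, group 17) vs F (period 2, group 17): the stated order contradicts the simple trend.
(B) Te (period 5, group 16) vs Ba (period 6, group 2): the stated order agrees with the simple trend.
(C) F (period 2, group 17) vs Ga (period 4, group 13): the stated order agrees with the simple trend.
(D) F (period 2, group 17) vs Sb (period 5, group 15): the stated order agrees with the simple trend.
The exception is (A): F's small 2p subshell makes the incoming electron feel strong e⁻–e⁻ repulsion, so Cl actually releases more energy on gaining an electron.

(A)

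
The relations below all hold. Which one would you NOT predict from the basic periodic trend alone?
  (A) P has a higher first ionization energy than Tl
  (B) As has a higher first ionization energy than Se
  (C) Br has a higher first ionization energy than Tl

(B)

The general trend: first ionization energy increases across a period and decreases down a group.
(A) P (period 3, group 15) vs Tl (period 6, group 13): the stated order agrees with the simple trend.
(B) As (period 4, group 15) vs Se (period 4, group 16): the stated order contradicts the simple trend.
(C) Br (period 4, group 17) vs Tl (period 6, group 13): the stated order agrees with the simple trend.
The exception is (B): Se (4p⁴) ionizes more easily than half-filled As (4p³).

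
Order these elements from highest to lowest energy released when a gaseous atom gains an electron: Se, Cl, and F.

F is in period 2, group 17; Cl is in period 3, group 17; Se is in period 4, group 16.
Electron affinity generally becomes more exothermic across a period toward the halogens and less exothermic down a group.
These span different periods and groups, so the two trends combine.
F > Se: relative to Se, both the across-period and down-group shifts push F's electron affinity up.
Cl > F: this pair runs against the simple trend — see the exception note.
Note the exception: Cl has a higher electron affinity than F, contrary to the simple trend — F's small 2p subshell makes the incoming electron feel strong e⁻–e⁻ repulsion, so Cl actually releases more energy on gaining an electron.
For reference (kJ/mol): F 328, Cl 349, Se 195.
So from highest to lowest: Cl > F > Se.

Cl > F > Se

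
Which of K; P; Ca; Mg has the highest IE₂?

K

IE_2 is the cost of taking one more electron from the +1 cation: K⁺ is the bare [Ar] core; P⁺ still has 4 valence electrons; Ca⁺ still has 1 valence electron; Mg⁺ still has 1 valence electron.
Core electrons are held far more tightly than valence electrons, so K tops the IE_2 order.
Valence configurations: P⁺ [Ne]3s²3p², Ca⁺ [Ar]4s¹, Mg⁺ [Ne]3s¹.
Approximate IE_2 values (kJ/mol): K 3052, P 1907, Ca 1145, Mg 1451.
Hence IE_2: Ca < Mg < P < K.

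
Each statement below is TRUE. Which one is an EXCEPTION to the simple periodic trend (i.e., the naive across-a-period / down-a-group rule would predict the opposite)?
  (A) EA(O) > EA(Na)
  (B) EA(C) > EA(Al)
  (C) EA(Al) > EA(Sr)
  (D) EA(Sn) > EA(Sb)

The general trend: electron affinity increases across a period and decreases down a group.
(A) O (period 2, group 16) vs Na (period 3, group 1): the stated order agrees with the simple trend.
(B) C (period 2, group 14) vs Al (period 3, group 13): the stated order agrees with the simple trend.
(C) Al (period 3, group 13) vs Sr (period 5, group 2): the stated order agrees with the simple trend.
(D) Sn (period 5, group 14) vs Sb (period 5, group 15): the stated order contradicts the simple trend.
The exception is (D): adding an electron to Sb's half-filled 5p³ is unfavourable, so Sn has the more exothermic EA.

(D)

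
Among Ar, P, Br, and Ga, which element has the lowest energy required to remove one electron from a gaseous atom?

Ga

P is in period 3, group 15; Ar is in period 3, group 18; Ga is in period 4, group 13; Br is in period 4, group 17.
Across a period the outer electron is held more tightly (higher IE₁); down a group it sits in a higher shell, more shielded, and comes off more easily.
Here both period and group differ, so the two effects have to be weighed against each other.
P > Ga: relative to Ga, both the across-period and down-group shifts push P's first ionization energy up.
Br > P: the two effects oppose for this pair; the across-period effect wins (1140 vs 1012 kJ/mol).
Ar > Br: both effects reinforce here, so Ar is clearly the higher of the two.
For reference (kJ/mol): P 1012, Ar 1521, Ga 579, Br 1140.
The lowest energy required to remove one electron from a gaseous atom among these belongs to Ga.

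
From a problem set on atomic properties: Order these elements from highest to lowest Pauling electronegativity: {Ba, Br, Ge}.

Ge is in period 4, group 14; Br is in period 4, group 17; Ba is in period 6, group 2.
Electronegativity increases across a period and decreases down a group, tracking effective nuclear charge and atomic size.
Here both period and group differ, so the two effects have to be weighed against each other.
Ge > Ba: both effects reinforce here, so Ge is clearly the higher of the two.
Br > Ge: Br lies to the right of Ge in period 4, so the across-period effect alone puts Br higher.
Approximate values (Pauling): Ge 2.01, Br 2.96, Ba 0.89.
So from highest to lowest: Br > Ge > Ba.

Br, Ge, Ba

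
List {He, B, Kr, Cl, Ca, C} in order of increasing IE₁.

Ca < B < C < Cl < Kr < He

He is in period 1, group 18; B is in period 2, group 13; C is in period 2, group 14; Cl is in period 3, group 17; Ca is in period 4, group 2; Kr is in period 4, group 18.
IE₁ increases left→right with effective nuclear charge and decreases top→bottom as the valence shell moves farther out.
Neither a single period nor a single group — weigh both effects.
B > Ca: both effects reinforce here, so B is clearly the higher of the two.
C > B: C lies to the right of B in period 2, so the across-period effect alone puts C higher.
Cl > C: period and group pull opposite ways; the across-period shift dominates (1251 vs 1086 kJ/mol).
Kr > Cl: the two effects oppose for this pair; the across-period effect wins (1351 vs 1251 kJ/mol).
He > Kr: He sits above Kr in group 18, so the down-group effect alone puts He higher.
Tabulated first ionization energy (kJ/mol): He 2372, B 801, C 1086, Cl 1251, Ca 590, Kr 1351.
So from lowest to highest: Ca < B < C < Cl < Kr < He.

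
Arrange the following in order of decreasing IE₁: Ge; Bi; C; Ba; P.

C > P > Ge > Bi > Ba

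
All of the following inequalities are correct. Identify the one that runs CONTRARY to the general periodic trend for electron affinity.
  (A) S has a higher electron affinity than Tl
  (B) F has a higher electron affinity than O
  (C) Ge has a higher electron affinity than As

(C)

The general trend: electron affinity increases across a period and decreases down a group.
(A) S (period 3, group 16) vs Tl (period 6, group 13): the stated order agrees with the simple trend.
(B) F (period 2, group 17) vs O (period 2, group 16): the stated order agrees with the simple trend.
(C) Ge (period 4, group 14) vs As (period 4, group 15): the stated order contradicts the simple trend.
The exception is (C): adding an electron to As's half-filled 4p³ is unfavourable, so Ge (4p²) has the more exothermic EA.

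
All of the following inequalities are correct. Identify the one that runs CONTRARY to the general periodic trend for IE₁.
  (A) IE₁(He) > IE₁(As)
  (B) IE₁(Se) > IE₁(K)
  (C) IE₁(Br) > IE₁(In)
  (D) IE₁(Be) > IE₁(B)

The general trend: IE₁ increases across a period and decreases down a group.
(A) He (period 1, group 18) vs As (period 4, group 15): the stated order agrees with the simple trend.
(B) Se (period 4, group 16) vs K (period 4, group 1): the stated order agrees with the simple trend.
(C) Br (period 4, group 17) vs In (period 5, group 13): the stated order agrees with the simple trend.
(D) Be (period 2, group 2) vs B (period 2, group 13): the stated order contradicts the simple trend.
The exception is (D): removing B's lone 2p electron is easier than breaking Be's filled 2s².

(D)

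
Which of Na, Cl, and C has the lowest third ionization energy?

Cl

The third ionization energy removes an electron from the +2 ion. For each element: Na²⁺ is already 1 electron into the core; Cl²⁺ still has 5 valence electrons; C²⁺ still has 2 valence electrons.
Breaking into a closed-shell core is much more expensive than removing a leftover valence electron — Na has the largest IE_3 here.
Valence configurations: Cl²⁺ [Ne]3s²3p³, C²⁺ [He]2s².
Tabulated IE_3 (kJ/mol): Na 6910, Cl 3822, C 4620.
Overall IE_3 order: Cl < C < Na.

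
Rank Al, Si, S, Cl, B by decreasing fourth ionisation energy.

B > Al > Cl > S > Si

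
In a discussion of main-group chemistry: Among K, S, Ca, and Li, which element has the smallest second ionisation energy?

After 1 electron has been removed, what remains? K⁺ is the bare [Ar] core; S⁺ still has 5 valence electrons; Ca⁺ still has 1 valence electron; Li⁺ is the bare [He] core.
Core electrons are held far more tightly than valence electrons, so K and Li top the IE_2 order.
Valence configurations: S⁺ [Ne]3s²3p³, Ca⁺ [Ar]4s¹.
Tabulated IE_2 (kJ/mol): K 3052, S 2252, Ca 1145, Li 7298.
Putting it together, IE_2: Ca < S < K < Li.

Ca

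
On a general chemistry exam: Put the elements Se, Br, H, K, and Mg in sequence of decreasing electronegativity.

Br, Se, H, Mg, K

Electronegativity increases across a period and decreases down a group, tracking effective nuclear charge and atomic size.
Neither a single period nor a single group — weigh both effects.
Mg > K: relative to K, both the across-period and down-group shifts push Mg's electronegativity up.
H > Mg: period and group pull opposite ways; the down-group shift dominates (2.20 vs 1.31).
Se > H: period and group pull opposite ways; the across-period shift dominates (2.55 vs 2.20).
Br > Se: Br lies to the right of Se in period 4, so the across-period effect alone puts Br higher.
For reference (Pauling): H 2.20, Mg 1.31, K 0.82, Se 2.55, Br 2.96.
So from highest to lowest: Br > Se > H > Mg > K.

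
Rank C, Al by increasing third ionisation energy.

Al, C

The third ionization energy removes an electron from the +2 ion. For each element: C²⁺ still has 2 valence electrons; Al²⁺ still has 1 valence electron.
All are still removing valence electrons, so compare the +2 ions as you would atoms: IE_3 generally rises across a period (higher Z_eff) and falls down a group (larger shell), subject to the usual subshell exceptions.
Valence configurations: C²⁺ [He]2s², Al²⁺ [Ne]3s¹.
Approximate IE_3 values (kJ/mol): C 4620, Al 2745.
Putting it together, IE_3: Al < C.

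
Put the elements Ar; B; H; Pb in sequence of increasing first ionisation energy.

Pb < B < H < Ar

H is in period 1, group 1; B is in period 2, group 13; Ar is in period 3, group 18; Pb is in period 6, group 14.
IE₁ increases left→right with effective nuclear charge and decreases top→bottom as the valence shell moves farther out.
Neither a single period nor a single group — weigh both effects.
B > Pb: period and group pull opposite ways; the down-group shift dominates (801 vs 716 kJ/mol).
H > B: the two effects oppose for this pair; the down-group effect wins (1312 vs 801 kJ/mol).
Ar > H: the two effects oppose for this pair; the across-period effect wins (1521 vs 1312 kJ/mol).
Approximate values (kJ/mol): H 1312, B 801, Ar 1521, Pb 716.
So from lowest to highest: Pb < B < H < Ar.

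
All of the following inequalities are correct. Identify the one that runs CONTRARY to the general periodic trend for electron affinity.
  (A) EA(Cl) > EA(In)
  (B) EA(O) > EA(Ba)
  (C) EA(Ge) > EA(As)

(C)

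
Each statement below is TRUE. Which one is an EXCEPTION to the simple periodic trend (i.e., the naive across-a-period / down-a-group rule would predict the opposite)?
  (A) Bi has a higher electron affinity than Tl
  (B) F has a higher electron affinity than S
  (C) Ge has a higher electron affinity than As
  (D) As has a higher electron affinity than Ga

(C)

The general trend: electron affinity increases across a period and decreases down a group.
(A) Bi (period 6, group 15) vs Tl (period 6, group 13): the stated order agrees with the simple trend.
(B) F (period 2, group 17) vs S (period 3, group 16): the stated order agrees with the simple trend.
(C) Ge (period 4, group 14) vs As (period 4, group 15): the stated order contradicts the simple trend.
(D) As (period 4, group 15) vs Ga (period 4, group 13): the stated order agrees with the simple trend.
The exception is (C): adding an electron to As's half-filled 4p³ is unfavourable, so Ge (4p²) has the more exothermic EA.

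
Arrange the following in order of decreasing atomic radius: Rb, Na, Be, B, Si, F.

Be is in period 2, group 2; B is in period 2, group 13; F is in period 2, group 17; Na is in period 3, group 1; Si is in period 3, group 14; Rb is in period 5, group 1.
Across a period the added protons contract the valence shell; down a group each new principal shell makes the atom larger.
Here both period and group differ, so the two effects have to be weighed against each other.
B > F: both are in period 2; the period trend gives B the larger value.
Be > B: Be lies to the left of B in period 2, so the across-period effect alone puts Be larger.
Si > Be: the two effects oppose for this pair; the down-group effect wins (116 vs 102 pm).
Na > Si: Na lies to the left of Si in period 3, so the across-period effect alone puts Na larger.
Rb > Na: Rb sits below Na in group 1, so the down-group effect alone puts Rb larger.
For reference (pm): Be 102, B 85, F 64, Na 155, Si 116, Rb 210.
So from largest to smallest: Rb > Na > Si > Be > B > F.

Rb > Na > Si > Be > B > F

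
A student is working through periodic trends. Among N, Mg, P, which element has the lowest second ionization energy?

Consider each +1 ion: N⁺ still has 4 valence electrons; Mg⁺ still has 1 valence electron; P⁺ still has 4 valence electrons.
All are still removing valence electrons, so compare the +1 ions as you would atoms: IE_2 generally rises across a period (higher Z_eff) and falls down a group (larger shell), subject to the usual subshell exceptions.
Valence configurations: N⁺ [He]2s²2p², Mg⁺ [Ne]3s¹, P⁺ [Ne]3s²3p².
Approximate IE_2 values (kJ/mol): N 2856, Mg 1451, P 1907.
Putting it together, IE_2: Mg < P < N.

Mg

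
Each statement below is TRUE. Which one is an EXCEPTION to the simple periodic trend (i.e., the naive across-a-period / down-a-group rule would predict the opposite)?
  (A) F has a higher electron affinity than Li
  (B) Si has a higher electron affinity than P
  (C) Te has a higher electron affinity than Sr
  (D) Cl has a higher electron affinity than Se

The general trend: electron affinity increases across a period and decreases down a group.
(A) F (period 2, group 17) vs Li (period 2, group 1): the stated order agrees with the simple trend.
(B) Si (period 3, group 14) vs P (period 3, group 15): the stated order contradicts the simple trend.
(C) Te (period 5, group 16) vs Sr (period 5, group 2): the stated order agrees with the simple trend.
(D) Cl (period 3, group 17) vs Se (period 4, group 16): the stated order agrees with the simple trend.
The exception is (B): adding an electron to P's half-filled 3p³ is unfavourable, so Si (3p²) has the more exothermic EA.

(B)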